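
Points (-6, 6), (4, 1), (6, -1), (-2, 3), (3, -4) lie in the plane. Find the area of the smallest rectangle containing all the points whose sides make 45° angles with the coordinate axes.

57

In coordinates u = x + y, v = x − y the rectangle is axis-aligned; the map (x,y)→(u,v) scales areas by 2.
u-values: 0, 5, 5, 1, -1; range = 5 − (-1) = 6.
v-values: -12, 3, 7, -5, 7; range = 7 − (-12) = 19.
Area = (6 × 19) / 2 = 57.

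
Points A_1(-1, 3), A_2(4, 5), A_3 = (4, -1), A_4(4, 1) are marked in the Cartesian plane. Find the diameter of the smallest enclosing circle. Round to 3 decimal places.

The minimum enclosing circle of a finite set is fixed by two of the points (as a diameter) or three (as a circumcircle).
The minimum enclosing circle is determined by three boundary points: A_1, A_2, A_3.
Their circumcentre is (2.3, 2) with r² = 11.89.
The farthest remaining point A_4 is at distance² 3.89 ≤ 11.89.
Diameter = 2r = 2√(11.89) ≈ 6.896.

6.896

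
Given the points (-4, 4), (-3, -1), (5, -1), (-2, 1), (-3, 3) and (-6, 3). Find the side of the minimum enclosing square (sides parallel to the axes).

11

The bounding box has width 11 and height 5.
An axis-aligned square enclosing the set must have side ≥ max(width, height).
So the minimum side is max(11, 5) = 11.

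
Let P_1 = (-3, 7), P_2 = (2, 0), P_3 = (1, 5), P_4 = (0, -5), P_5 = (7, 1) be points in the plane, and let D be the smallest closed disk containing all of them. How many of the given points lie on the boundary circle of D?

3

A smallest enclosing disk is always determined by at most three of the input points on its boundary.
The minimum enclosing circle is determined by three boundary points: P_1, P_4, P_5.
Their circumcentre is (0.5, 1.5) with r² = 42.5.
The farthest remaining point P_3 is at distance² 12.5 ≤ 42.5.
The points at distance exactly r from the centre are P_1, P_4, P_5 — 3 points.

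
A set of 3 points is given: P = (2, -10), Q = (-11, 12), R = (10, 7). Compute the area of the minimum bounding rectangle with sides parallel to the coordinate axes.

x ranges over [-11, 10], width 21.
y ranges over [-10, 12], height 22.
Area = 21 × 22 = 462.

462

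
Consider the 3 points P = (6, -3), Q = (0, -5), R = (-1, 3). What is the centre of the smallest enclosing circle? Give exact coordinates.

Side lengths²: PQ² = 40, PR² = 85, QR² = 65.
Since PR² = 85 < 65 + 40 = 105, the triangle is acute, so the smallest enclosing circle is the circumcircle.
Circumcentre = (1.9, -0.7), r² = 22.1.
Centre = (1.9, -0.7).

(1.9, -0.7)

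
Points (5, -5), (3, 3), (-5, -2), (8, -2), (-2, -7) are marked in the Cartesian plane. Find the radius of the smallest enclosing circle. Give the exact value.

6.5

The farthest pair is (-5, -2)–(8, -2) with squared distance 169. The circle on this segment as diameter has centre (1.5, -2) and r² = 169/4 = 42.25.
Check (5, -5): distance² to centre = 21.25 ≤ 42.25, so it lies inside.
All remaining points lie in this disk, and no smaller disk contains both endpoints, so this is the minimum enclosing circle.
r = √(42.25) = 6.5.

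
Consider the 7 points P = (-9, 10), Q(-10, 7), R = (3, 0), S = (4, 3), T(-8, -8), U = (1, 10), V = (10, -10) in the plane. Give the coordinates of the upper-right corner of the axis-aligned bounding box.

(10, 10)

x-range [-10, 10], y-range [-10, 10].
The upper-right corner is (10, 10).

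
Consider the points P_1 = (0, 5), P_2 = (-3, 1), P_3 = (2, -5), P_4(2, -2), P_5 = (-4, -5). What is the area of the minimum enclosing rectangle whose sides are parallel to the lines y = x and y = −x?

In coordinates u = x + y, v = x − y the rectangle is axis-aligned; the map (x,y)→(u,v) scales areas by 2.
u-values: 5, -2, -3, 0, -9; range = 5 − (-9) = 14.
v-values: -5, -4, 7, 4, 1; range = 7 − (-5) = 12.
Area = (14 × 12) / 2 = 84.

84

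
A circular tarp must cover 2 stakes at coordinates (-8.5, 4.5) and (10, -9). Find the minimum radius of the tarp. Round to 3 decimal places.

The smallest circle enclosing two points has them as diameter endpoints.
Centre = midpoint = (0.75, -2.25); r² = |(-8.5, 4.5)−(10, -9)|²/4 = 524.5/4 = 131.125.
r = √(131.125) ≈ 11.451.

11.451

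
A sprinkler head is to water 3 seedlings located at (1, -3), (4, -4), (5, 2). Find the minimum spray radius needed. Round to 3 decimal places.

Call the three points A, B, C in the order given.
Side lengths²: AB² = 10, AC² = 41, BC² = 37.
Since AC² = 41 < 37 + 10 = 47, the triangle is acute, so the smallest enclosing circle is the circumcircle.
Circumcentre = (129/38, -31/38), r² = 7585/722.
r = √(7585/722) ≈ 3.241.

3.241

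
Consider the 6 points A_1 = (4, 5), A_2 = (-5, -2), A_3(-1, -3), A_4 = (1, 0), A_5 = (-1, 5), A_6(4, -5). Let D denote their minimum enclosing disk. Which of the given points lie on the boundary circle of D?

The minimum enclosing circle is determined by three boundary points: A_1, A_2, A_6.
Their circumcentre is (2/3, 0) with r² = 325/9.
The farthest remaining point A_5 is at distance² 250/9 ≤ 325/9.
The points at distance exactly r from the centre are A_1, A_2, A_6 — 3 points.

A_1, A_2, A_6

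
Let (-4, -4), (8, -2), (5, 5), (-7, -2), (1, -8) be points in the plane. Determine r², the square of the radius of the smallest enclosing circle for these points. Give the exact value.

5597/98

The minimum enclosing circle of a finite set is fixed by two of the points (as a diameter) or three (as a circumcircle).
The minimum enclosing circle is determined by three boundary points: (8, -2), (5, 5), (-7, -2).
Their circumcentre is (0.5, -15/14) with r² = 5597/98.
The farthest remaining point (1, -8) is at distance² 4729/98 ≤ 5597/98.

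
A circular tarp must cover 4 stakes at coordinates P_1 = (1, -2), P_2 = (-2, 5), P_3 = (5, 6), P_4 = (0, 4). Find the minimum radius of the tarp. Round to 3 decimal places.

A smallest enclosing disk is always determined by at most three of the input points on its boundary.
The minimum enclosing circle is determined by three boundary points: P_1, P_2, P_3.
Their circumcentre is (25/13, 33/13) with r² = 3625/169.
The farthest remaining point P_4 is at distance² 986/169 ≤ 3625/169.
r = √(3625/169) ≈ 4.631.

4.631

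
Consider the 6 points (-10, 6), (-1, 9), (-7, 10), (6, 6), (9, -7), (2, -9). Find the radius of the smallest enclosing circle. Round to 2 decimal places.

11.68

A smallest enclosing disk is always determined by at most three of the input points on its boundary.
The minimum enclosing circle is determined by three boundary points: (-10, 6), (-7, 10), (9, -7).
Their circumcentre is (29/46, 53/46) with r² = 144425/1058.
The farthest remaining point (2, -9) is at distance² 111029/1058 ≤ 144425/1058.
r = √(144425/1058) ≈ 11.68.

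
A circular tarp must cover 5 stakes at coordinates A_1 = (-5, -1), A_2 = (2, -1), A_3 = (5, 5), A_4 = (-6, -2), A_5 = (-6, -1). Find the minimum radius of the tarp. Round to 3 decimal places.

The farthest pair is A_3–A_4 with squared distance 170. The circle on this segment as diameter has centre (-0.5, 1.5) and r² = 170/4 = 42.5.
Check A_1: distance² to centre = 26.5 ≤ 42.5, so it lies inside.
All remaining points lie in this disk, and no smaller disk contains both endpoints, so this is the minimum enclosing circle.
r = √(42.5) ≈ 6.519.

6.519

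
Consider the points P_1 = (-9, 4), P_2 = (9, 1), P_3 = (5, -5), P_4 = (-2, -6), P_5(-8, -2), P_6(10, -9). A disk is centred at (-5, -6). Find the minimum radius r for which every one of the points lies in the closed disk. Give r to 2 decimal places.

15.65

The required radius is the distance from (-5, -6) to the farthest point.
Squared distances: 116, 245, 101, 9, 25, 234.
Maximum is 245, attained at P_2.
r = √245 ≈ 15.65.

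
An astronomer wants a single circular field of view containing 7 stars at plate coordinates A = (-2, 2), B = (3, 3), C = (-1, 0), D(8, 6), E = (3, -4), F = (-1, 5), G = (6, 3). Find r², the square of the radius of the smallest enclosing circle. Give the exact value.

By Welzl's lemma the MEC is supported by two points (diametrically opposite) or three points (on a circumcircle).
The minimum enclosing circle is determined by three boundary points: A, D, E.
Their circumcentre is (3.875, 1.8125) with r² = 34.55078125.
The farthest remaining point F is at distance² 33.92578125 ≤ 34.55078125.

34.55078125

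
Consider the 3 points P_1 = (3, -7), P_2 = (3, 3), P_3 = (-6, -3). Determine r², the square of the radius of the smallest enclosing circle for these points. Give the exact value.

Side lengths²: P_1P_2² = 100, P_1P_3² = 97, P_2P_3² = 117.
Since P_2P_3² = 117 < 100 + 97 = 197, the triangle is acute, so the smallest enclosing circle is the circumcircle.
Circumcentre = (-1/6, -2), r² = 1261/36.

1261/36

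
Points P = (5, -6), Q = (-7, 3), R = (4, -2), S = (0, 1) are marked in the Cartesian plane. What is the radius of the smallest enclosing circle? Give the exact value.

7.5

By Welzl's lemma the MEC is supported by two points (diametrically opposite) or three points (on a circumcircle).
The farthest pair is P–Q with squared distance 225. The circle on this segment as diameter has centre (-1, -1.5) and r² = 225/4 = 56.25.
Check R: distance² to centre = 25.25 ≤ 56.25, so it lies inside.
All remaining points lie in this disk, and no smaller disk contains both endpoints, so this is the minimum enclosing circle.
r = √(56.25) = 7.5.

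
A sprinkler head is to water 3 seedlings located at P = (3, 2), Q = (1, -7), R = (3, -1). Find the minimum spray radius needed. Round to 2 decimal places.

Side lengths²: PQ² = 85, PR² = 9, QR² = 40.
Since PQ² = 85 ≥ 40 + 9 = 49, the angle opposite PQ is not acute, so the smallest enclosing circle has PQ as diameter.
Centre = midpoint of PQ = (2, -2.5), r² = 85/4 = 21.25.
r = √(21.25) ≈ 4.61.

4.61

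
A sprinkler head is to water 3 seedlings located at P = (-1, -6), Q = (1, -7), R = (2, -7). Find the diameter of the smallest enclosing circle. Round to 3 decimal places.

3.162

Side lengths²: PQ² = 5, PR² = 10, QR² = 1.
Since PR² = 10 ≥ 5 + 1 = 6, the angle opposite PR is not acute, so the smallest enclosing circle has PR as diameter.
Centre = midpoint of PR = (0.5, -6.5), r² = 10/4 = 2.5.
Diameter = 2r = 2√(2.5) ≈ 3.162.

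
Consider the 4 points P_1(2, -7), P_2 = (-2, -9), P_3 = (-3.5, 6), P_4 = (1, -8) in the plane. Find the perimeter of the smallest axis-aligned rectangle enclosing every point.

Width = max x − min x = 2 − (-3.5) = 5.5.
Height = max y − min y = 6 − (-9) = 15.
Perimeter = 2(5.5 + 15) = 41.

41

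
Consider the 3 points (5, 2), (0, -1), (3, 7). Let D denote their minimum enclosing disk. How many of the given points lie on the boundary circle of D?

2

Call the three points A, B, C in the order given.
Side lengths²: AB² = 34, AC² = 29, BC² = 73.
Since BC² = 73 ≥ 34 + 29 = 63, the angle opposite BC is not acute, so the smallest enclosing circle has BC as diameter.
Centre = midpoint of BC = (1.5, 3), r² = 73/4 = 18.25.
The points at distance exactly r from the centre are (0, -1), (3, 7) — 2 points.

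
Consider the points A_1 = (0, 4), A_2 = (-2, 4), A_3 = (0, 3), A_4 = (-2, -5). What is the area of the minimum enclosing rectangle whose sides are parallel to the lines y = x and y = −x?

49.5

In coordinates u = x + y, v = x − y the rectangle is axis-aligned; the map (x,y)→(u,v) scales areas by 2.
u-values: 4, 2, 3, -7; range = 4 − (-7) = 11.
v-values: -4, -6, -3, 3; range = 3 − (-6) = 9.
Area = (11 × 9) / 2 = 49.5.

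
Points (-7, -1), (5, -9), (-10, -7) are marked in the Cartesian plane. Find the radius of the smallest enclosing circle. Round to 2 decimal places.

7.63

Call the three points A, B, C in the order given.
Side lengths²: AB² = 208, AC² = 45, BC² = 229.
Since BC² = 229 < 208 + 45 = 253, the triangle is acute, so the smallest enclosing circle is the circumcircle.
Circumcentre = (-2.375, -7.0625), r² = 58.14453125.
r = √(58.14453125) ≈ 7.63.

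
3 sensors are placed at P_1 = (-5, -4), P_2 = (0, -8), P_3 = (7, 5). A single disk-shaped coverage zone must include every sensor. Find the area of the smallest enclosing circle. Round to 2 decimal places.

Side lengths²: P_1P_2² = 41, P_1P_3² = 225, P_2P_3² = 218.
Since P_1P_3² = 225 < 218 + 41 = 259, the triangle is acute, so the smallest enclosing circle is the circumcircle.
Circumcentre = (113/62, -37/62), r² = 111725/1922.
Area = π·r² = π·111725/1922 ≈ 182.62.

182.62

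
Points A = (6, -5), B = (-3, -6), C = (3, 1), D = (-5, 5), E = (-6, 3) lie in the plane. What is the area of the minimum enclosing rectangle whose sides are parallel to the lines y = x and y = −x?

136.5

In coordinates u = x + y, v = x − y the rectangle is axis-aligned; the map (x,y)→(u,v) scales areas by 2.
u-values: 1, -9, 4, 0, -3; range = 4 − (-9) = 13.
v-values: 11, 3, 2, -10, -9; range = 11 − (-10) = 21.
Area = (13 × 21) / 2 = 136.5.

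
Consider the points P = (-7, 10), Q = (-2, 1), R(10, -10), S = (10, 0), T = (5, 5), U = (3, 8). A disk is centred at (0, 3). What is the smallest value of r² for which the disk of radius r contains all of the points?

The required radius is the distance from (0, 3) to the farthest point.
Squared distances: 98, 8, 269, 109, 29, 34.
Maximum is 269, attained at R.

269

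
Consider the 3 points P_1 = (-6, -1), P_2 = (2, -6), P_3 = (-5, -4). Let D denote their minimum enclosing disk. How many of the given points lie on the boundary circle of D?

Side lengths²: P_1P_2² = 89, P_1P_3² = 10, P_2P_3² = 53.
Since P_1P_2² = 89 ≥ 53 + 10 = 63, the angle opposite P_1P_2 is not acute, so the smallest enclosing circle has P_1P_2 as diameter.
Centre = midpoint of P_1P_2 = (-2, -3.5), r² = 89/4 = 22.25.
The points at distance exactly r from the centre are P_1, P_2 — 2 points.

2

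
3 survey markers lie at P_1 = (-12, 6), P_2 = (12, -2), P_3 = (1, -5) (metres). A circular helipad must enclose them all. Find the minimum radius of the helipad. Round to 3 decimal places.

Side lengths²: P_1P_2² = 640, P_1P_3² = 290, P_2P_3² = 130.
Since P_1P_2² = 640 ≥ 290 + 130 = 420, the angle opposite P_1P_2 is not acute, so the smallest enclosing circle has P_1P_2 as diameter.
Centre = midpoint of P_1P_2 = (0, 2), r² = 640/4 = 160.
r = √160 ≈ 12.649.

12.649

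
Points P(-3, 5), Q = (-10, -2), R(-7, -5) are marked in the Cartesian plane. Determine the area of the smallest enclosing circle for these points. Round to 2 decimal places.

Side lengths²: PQ² = 98, PR² = 116, QR² = 18.
Since PR² = 116 ≥ 98 + 18 = 116, the angle opposite PR is not acute, so the smallest enclosing circle has PR as diameter.
Centre = midpoint of PR = (-5, 0), r² = 116/4 = 29.
Area = π·r² = π·29 ≈ 91.11.

91.11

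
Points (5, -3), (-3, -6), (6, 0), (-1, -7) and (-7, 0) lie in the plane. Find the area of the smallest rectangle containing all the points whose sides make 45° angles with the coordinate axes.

112.5

In coordinates u = x + y, v = x − y the rectangle is axis-aligned; the map (x,y)→(u,v) scales areas by 2.
u-values: 2, -9, 6, -8, -7; range = 6 − (-9) = 15.
v-values: 8, 3, 6, 6, -7; range = 8 − (-7) = 15.
Area = (15 × 15) / 2 = 112.5.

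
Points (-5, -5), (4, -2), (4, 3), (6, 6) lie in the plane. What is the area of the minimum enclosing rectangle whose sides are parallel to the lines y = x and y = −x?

66

In coordinates u = x + y, v = x − y the rectangle is axis-aligned; the map (x,y)→(u,v) scales areas by 2.
u-values: -10, 2, 7, 12; range = 12 − (-10) = 22.
v-values: 0, 6, 1, 0; range = 6 − 0 = 6.
Area = (22 × 6) / 2 = 66.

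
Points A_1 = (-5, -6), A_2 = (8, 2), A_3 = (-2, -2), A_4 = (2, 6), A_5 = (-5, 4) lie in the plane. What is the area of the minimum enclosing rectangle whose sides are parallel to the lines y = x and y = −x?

157.5

In coordinates u = x + y, v = x − y the rectangle is axis-aligned; the map (x,y)→(u,v) scales areas by 2.
u-values: -11, 10, -4, 8, -1; range = 10 − (-11) = 21.
v-values: 1, 6, 0, -4, -9; range = 6 − (-9) = 15.
Area = (21 × 15) / 2 = 157.5.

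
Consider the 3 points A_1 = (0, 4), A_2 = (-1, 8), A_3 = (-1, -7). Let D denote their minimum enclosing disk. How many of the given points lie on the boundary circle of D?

2

Side lengths²: A_1A_2² = 17, A_1A_3² = 122, A_2A_3² = 225.
Since A_2A_3² = 225 ≥ 122 + 17 = 139, the angle opposite A_2A_3 is not acute, so the smallest enclosing circle has A_2A_3 as diameter.
Centre = midpoint of A_2A_3 = (-1, 0.5), r² = 225/4 = 56.25.
The points at distance exactly r from the centre are A_2, A_3 — 2 points.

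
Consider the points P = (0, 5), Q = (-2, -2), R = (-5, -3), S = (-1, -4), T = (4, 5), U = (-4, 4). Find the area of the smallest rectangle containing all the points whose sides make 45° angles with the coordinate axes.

In coordinates u = x + y, v = x − y the rectangle is axis-aligned; the map (x,y)→(u,v) scales areas by 2.
u-values: 5, -4, -8, -5, 9, 0; range = 9 − (-8) = 17.
v-values: -5, 0, -2, 3, -1, -8; range = 3 − (-8) = 11.
Area = (17 × 11) / 2 = 93.5.

93.5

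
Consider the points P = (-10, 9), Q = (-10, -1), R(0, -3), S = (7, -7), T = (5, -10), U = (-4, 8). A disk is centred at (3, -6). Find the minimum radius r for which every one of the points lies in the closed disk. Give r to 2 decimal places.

The required radius is the distance from (3, -6) to the farthest point.
Squared distances: 394, 194, 18, 17, 20, 245.
Maximum is 394, attained at P.
r = √394 ≈ 19.85.

19.85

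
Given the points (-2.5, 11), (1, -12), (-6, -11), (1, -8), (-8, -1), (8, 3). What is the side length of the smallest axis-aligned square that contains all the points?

The bounding box has width 16 and height 23.
An axis-aligned square enclosing the set must have side ≥ max(width, height).
So the minimum side is max(16, 23) = 23.

23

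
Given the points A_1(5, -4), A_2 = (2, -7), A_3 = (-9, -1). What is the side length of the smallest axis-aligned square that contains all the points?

14

The bounding box has width 14 and height 6.
An axis-aligned square enclosing the set must have side ≥ max(width, height).
So the minimum side is max(14, 6) = 14.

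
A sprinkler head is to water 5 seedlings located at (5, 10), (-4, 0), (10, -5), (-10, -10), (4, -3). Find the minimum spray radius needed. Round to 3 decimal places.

12.537

A smallest enclosing disk is always determined by at most three of the input points on its boundary.
The minimum enclosing circle is determined by three boundary points: (5, 10), (10, -5), (-10, -10).
Their circumcentre is (-45/26, -15/26) with r² = 53125/338.
The farthest remaining point (4, -3) is at distance² 13085/338 ≤ 53125/338.
r = √(53125/338) ≈ 12.537.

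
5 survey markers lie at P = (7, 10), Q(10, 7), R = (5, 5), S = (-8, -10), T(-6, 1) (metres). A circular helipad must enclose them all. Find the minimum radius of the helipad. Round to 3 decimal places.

12.505

The minimum enclosing circle of a finite set is fixed by two of the points (as a diameter) or three (as a circumcircle).
The minimum enclosing circle is determined by three boundary points: P, Q, S.
Their circumcentre is (-3/14, -3/14) with r² = 15325/98.
The farthest remaining point R is at distance² 5329/98 ≤ 15325/98.
r = √(15325/98) ≈ 12.505.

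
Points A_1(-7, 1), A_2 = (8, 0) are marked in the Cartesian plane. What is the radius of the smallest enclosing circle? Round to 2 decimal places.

7.52

The smallest circle enclosing two points has them as diameter endpoints.
Centre = midpoint = (0.5, 0.5); r² = |A_1A_2|²/4 = 226/4 = 56.5.
r = √(56.5) ≈ 7.52.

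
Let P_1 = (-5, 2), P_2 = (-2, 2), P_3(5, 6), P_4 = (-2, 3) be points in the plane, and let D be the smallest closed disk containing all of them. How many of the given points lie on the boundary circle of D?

2

By Welzl's lemma the MEC is supported by two points (diametrically opposite) or three points (on a circumcircle).
The farthest pair is P_1–P_3 with squared distance 116. The circle on this segment as diameter has centre (0, 4) and r² = 116/4 = 29.
Check P_2: distance² to centre = 8 ≤ 29, so it lies inside.
All remaining points lie in this disk, and no smaller disk contains both endpoints, so this is the minimum enclosing circle.
The points at distance exactly r from the centre are P_1, P_3 — 2 points.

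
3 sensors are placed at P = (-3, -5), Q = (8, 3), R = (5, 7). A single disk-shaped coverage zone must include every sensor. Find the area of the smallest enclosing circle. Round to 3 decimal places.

163.398

Side lengths²: PQ² = 185, PR² = 208, QR² = 25.
Since PR² = 208 < 185 + 25 = 210, the triangle is acute, so the smallest enclosing circle is the circumcircle.
Circumcentre = (37/34, 16/17), r² = 60125/1156.
Area = π·r² = π·60125/1156 ≈ 163.398.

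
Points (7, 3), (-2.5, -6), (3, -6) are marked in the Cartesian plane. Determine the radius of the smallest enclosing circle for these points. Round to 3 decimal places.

Call the three points A, B, C in the order given.
Side lengths²: AB² = 171.25, AC² = 97, BC² = 30.25.
Since AB² = 171.25 ≥ 97 + 30.25 = 127.25, the angle opposite AB is not acute, so the smallest enclosing circle has AB as diameter.
Centre = midpoint of AB = (2.25, -1.5), r² = 171.25/4 = 42.8125.
r = √(42.8125) ≈ 6.543.

6.543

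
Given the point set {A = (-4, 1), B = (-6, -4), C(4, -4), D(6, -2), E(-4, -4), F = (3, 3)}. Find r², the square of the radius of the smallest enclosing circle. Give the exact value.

40885/1089

A smallest enclosing disk is always determined by at most three of the input points on its boundary.
The minimum enclosing circle is determined by three boundary points: B, D, F.
Their circumcentre is (-4/33, -25/11) with r² = 40885/1089.
The farthest remaining point A is at distance² 28048/1089 ≤ 40885/1089.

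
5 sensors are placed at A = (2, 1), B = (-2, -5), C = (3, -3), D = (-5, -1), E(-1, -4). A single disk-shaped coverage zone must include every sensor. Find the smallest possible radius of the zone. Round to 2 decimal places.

4.13

The minimum enclosing circle of a finite set is fixed by two of the points (as a diameter) or three (as a circumcircle).
The minimum enclosing circle is determined by three boundary points: A, C, D.
Their circumcentre is (-29/30, -28/15) with r² = 15317/900.
The farthest remaining point B is at distance² 9797/900 ≤ 15317/900.
r = √(15317/900) ≈ 4.13.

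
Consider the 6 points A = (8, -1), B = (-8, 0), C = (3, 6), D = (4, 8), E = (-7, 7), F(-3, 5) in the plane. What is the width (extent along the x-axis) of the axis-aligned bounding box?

max x = 8, min x = -8, so width = 16.

16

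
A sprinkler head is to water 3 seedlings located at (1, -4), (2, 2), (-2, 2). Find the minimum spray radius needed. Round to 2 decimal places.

Call the three points A, B, C in the order given.
Side lengths²: AB² = 37, AC² = 45, BC² = 16.
Since AC² = 45 < 37 + 16 = 53, the triangle is acute, so the smallest enclosing circle is the circumcircle.
Circumcentre = (0, -0.75), r² = 11.5625.
r = √(11.5625) ≈ 3.40.

3.40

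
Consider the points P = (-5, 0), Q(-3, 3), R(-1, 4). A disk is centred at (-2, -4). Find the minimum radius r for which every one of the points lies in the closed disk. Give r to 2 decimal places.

8.06

The required radius is the distance from (-2, -4) to the farthest point.
Squared distances: 25, 50, 65.
Maximum is 65, attained at R.
r = √65 ≈ 8.06.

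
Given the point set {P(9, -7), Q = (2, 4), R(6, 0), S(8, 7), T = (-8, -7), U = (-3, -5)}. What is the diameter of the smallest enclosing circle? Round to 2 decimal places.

21.31

The minimum enclosing circle of a finite set is fixed by two of the points (as a diameter) or three (as a circumcircle).
The minimum enclosing circle is determined by three boundary points: P, S, T.
Their circumcentre is (0.5, -4/7) with r² = 22261/196.
The farthest remaining point U is at distance² 6245/196 ≤ 22261/196.
Diameter = 2r = 2√(22261/196) ≈ 21.31.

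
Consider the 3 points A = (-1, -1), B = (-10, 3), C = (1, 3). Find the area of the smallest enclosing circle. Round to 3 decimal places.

Side lengths²: AB² = 97, AC² = 20, BC² = 121.
Since BC² = 121 ≥ 97 + 20 = 117, the angle opposite BC is not acute, so the smallest enclosing circle has BC as diameter.
Centre = midpoint of BC = (-4.5, 3), r² = 121/4 = 30.25.
Area = π·r² = π·30.25 ≈ 95.033.

95.033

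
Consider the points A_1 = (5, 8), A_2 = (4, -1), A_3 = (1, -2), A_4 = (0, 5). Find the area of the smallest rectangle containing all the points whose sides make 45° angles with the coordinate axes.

In coordinates u = x + y, v = x − y the rectangle is axis-aligned; the map (x,y)→(u,v) scales areas by 2.
u-values: 13, 3, -1, 5; range = 13 − (-1) = 14.
v-values: -3, 5, 3, -5; range = 5 − (-5) = 10.
Area = (14 × 10) / 2 = 70.

70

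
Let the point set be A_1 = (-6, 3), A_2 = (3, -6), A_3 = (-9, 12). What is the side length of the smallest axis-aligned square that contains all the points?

18

The bounding box has width 12 and height 18.
An axis-aligned square enclosing the set must have side ≥ max(width, height).
So the minimum side is max(12, 18) = 18.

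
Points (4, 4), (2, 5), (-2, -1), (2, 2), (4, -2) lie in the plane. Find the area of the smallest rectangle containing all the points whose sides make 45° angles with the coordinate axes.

In coordinates u = x + y, v = x − y the rectangle is axis-aligned; the map (x,y)→(u,v) scales areas by 2.
u-values: 8, 7, -3, 4, 2; range = 8 − (-3) = 11.
v-values: 0, -3, -1, 0, 6; range = 6 − (-3) = 9.
Area = (11 × 9) / 2 = 49.5.

49.5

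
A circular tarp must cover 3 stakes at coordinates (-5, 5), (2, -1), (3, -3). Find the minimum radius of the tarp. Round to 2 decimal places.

Call the three points A, B, C in the order given.
Side lengths²: AB² = 85, AC² = 128, BC² = 5.
Since AC² = 128 ≥ 85 + 5 = 90, the angle opposite AC is not acute, so the smallest enclosing circle has AC as diameter.
Centre = midpoint of AC = (-1, 1), r² = 128/4 = 32.
r = √32 ≈ 5.66.

5.66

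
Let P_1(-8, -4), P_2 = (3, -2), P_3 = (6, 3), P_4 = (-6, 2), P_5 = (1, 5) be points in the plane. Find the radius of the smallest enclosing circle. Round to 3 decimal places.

7.826

The minimum enclosing circle of a finite set is fixed by two of the points (as a diameter) or three (as a circumcircle).
The farthest pair is P_1–P_3 with squared distance 245. The circle on this segment as diameter has centre (-1, -0.5) and r² = 245/4 = 61.25.
Check P_2: distance² to centre = 18.25 ≤ 61.25, so it lies inside.
All remaining points lie in this disk, and no smaller disk contains both endpoints, so this is the minimum enclosing circle.
r = √(61.25) ≈ 7.826.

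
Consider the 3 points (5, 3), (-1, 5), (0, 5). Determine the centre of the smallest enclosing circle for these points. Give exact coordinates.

(2, 4)

Call the three points A, B, C in the order given.
Side lengths²: AB² = 40, AC² = 29, BC² = 1.
Since AB² = 40 ≥ 29 + 1 = 30, the angle opposite AB is not acute, so the smallest enclosing circle has AB as diameter.
Centre = midpoint of AB = (2, 4), r² = 40/4 = 10.
Centre = (2, 4).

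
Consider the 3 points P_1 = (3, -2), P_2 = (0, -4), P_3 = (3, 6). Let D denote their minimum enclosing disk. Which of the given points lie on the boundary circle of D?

Side lengths²: P_1P_2² = 13, P_1P_3² = 64, P_2P_3² = 109.
Since P_2P_3² = 109 ≥ 64 + 13 = 77, the angle opposite P_2P_3 is not acute, so the smallest enclosing circle has P_2P_3 as diameter.
Centre = midpoint of P_2P_3 = (1.5, 1), r² = 109/4 = 27.25.
The points at distance exactly r from the centre are P_2, P_3 — 2 points.

P_2, P_3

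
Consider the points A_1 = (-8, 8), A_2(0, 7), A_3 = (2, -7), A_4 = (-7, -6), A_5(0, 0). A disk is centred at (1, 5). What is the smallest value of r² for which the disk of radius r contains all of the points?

The required radius is the distance from (1, 5) to the farthest point.
Squared distances: 90, 5, 145, 185, 26.
Maximum is 185, attained at A_4.

185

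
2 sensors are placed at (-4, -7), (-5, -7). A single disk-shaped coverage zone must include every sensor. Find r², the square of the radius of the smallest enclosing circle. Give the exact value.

0.25

The smallest circle enclosing two points has them as diameter endpoints.
Centre = midpoint = (-4.5, -7); r² = |(-4, -7)−(-5, -7)|²/4 = 1/4 = 0.25.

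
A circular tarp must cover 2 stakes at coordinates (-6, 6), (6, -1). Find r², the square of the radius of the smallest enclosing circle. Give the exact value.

The smallest circle enclosing two points has them as diameter endpoints.
Centre = midpoint = (0, 2.5); r² = |(-6, 6)−(6, -1)|²/4 = 193/4 = 48.25.

48.25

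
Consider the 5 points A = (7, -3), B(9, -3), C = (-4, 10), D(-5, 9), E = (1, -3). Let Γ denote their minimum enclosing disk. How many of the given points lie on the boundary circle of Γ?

The farthest pair is B–D with squared distance 340. The circle on this segment as diameter has centre (2, 3) and r² = 340/4 = 85.
Check A: distance² to centre = 61 ≤ 85, so it lies inside.
All remaining points lie in this disk, and no smaller disk contains both endpoints, so this is the minimum enclosing circle.
The points at distance exactly r from the centre are B, C, D — 3 points.

3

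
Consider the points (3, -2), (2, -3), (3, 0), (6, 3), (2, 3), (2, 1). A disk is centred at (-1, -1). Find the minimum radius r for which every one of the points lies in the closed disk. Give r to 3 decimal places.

8.062

The required radius is the distance from (-1, -1) to the farthest point.
Squared distances: 17, 13, 17, 65, 25, 13.
Maximum is 65, attained at (6, 3).
r = √65 ≈ 8.062.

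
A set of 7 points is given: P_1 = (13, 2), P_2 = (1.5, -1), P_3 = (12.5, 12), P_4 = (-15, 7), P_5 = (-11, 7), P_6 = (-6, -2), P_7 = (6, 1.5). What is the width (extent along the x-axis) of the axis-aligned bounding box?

28

max x = 13, min x = -15, so width = 28.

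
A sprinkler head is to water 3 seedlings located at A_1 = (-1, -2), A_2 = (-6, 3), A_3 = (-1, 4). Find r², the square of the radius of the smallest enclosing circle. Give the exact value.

13

Side lengths²: A_1A_2² = 50, A_1A_3² = 36, A_2A_3² = 26.
Since A_1A_2² = 50 < 36 + 26 = 62, the triangle is acute, so the smallest enclosing circle is the circumcircle.
Circumcentre = (-3, 1), r² = 13.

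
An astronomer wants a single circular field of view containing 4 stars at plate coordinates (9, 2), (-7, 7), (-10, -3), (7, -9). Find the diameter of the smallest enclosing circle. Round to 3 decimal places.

The farthest pair is (-7, 7)–(7, -9) with squared distance 452. The circle on this segment as diameter has centre (0, -1) and r² = 452/4 = 113.
Check (9, 2): distance² to centre = 90 ≤ 113, so it lies inside.
All remaining points lie in this disk, and no smaller disk contains both endpoints, so this is the minimum enclosing circle.
Diameter = 2r = 2√113 ≈ 21.260.

21.260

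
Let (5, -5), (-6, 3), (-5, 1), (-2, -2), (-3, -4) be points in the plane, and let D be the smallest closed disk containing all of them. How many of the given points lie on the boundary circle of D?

2

The farthest pair is (5, -5)–(-6, 3) with squared distance 185. The circle on this segment as diameter has centre (-0.5, -1) and r² = 185/4 = 46.25.
Check (-5, 1): distance² to centre = 24.25 ≤ 46.25, so it lies inside.
All remaining points lie in this disk, and no smaller disk contains both endpoints, so this is the minimum enclosing circle.
The points at distance exactly r from the centre are (5, -5), (-6, 3) — 2 points.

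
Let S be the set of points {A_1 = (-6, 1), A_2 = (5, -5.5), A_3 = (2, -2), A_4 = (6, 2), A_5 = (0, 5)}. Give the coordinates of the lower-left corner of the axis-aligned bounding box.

(-6, -5.5)

x-range [-6, 6], y-range [-5.5, 5].
The lower-left corner is (-6, -5.5).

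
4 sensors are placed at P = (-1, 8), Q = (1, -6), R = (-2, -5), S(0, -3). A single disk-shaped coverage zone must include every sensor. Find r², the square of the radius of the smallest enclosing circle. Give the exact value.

A smallest enclosing disk is always determined by at most three of the input points on its boundary.
The farthest pair is P–Q with squared distance 200. The circle on this segment as diameter has centre (0, 1) and r² = 200/4 = 50.
Check R: distance² to centre = 40 ≤ 50, so it lies inside.
All remaining points lie in this disk, and no smaller disk contains both endpoints, so this is the minimum enclosing circle.

50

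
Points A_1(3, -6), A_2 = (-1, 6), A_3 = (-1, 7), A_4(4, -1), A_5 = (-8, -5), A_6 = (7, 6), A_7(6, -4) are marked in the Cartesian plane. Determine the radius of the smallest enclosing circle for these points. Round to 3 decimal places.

9.301

The farthest pair is A_5–A_6 with squared distance 346. The circle on this segment as diameter has centre (-0.5, 0.5) and r² = 346/4 = 86.5.
Check A_1: distance² to centre = 54.5 ≤ 86.5, so it lies inside.
All remaining points lie in this disk, and no smaller disk contains both endpoints, so this is the minimum enclosing circle.
r = √(86.5) ≈ 9.301.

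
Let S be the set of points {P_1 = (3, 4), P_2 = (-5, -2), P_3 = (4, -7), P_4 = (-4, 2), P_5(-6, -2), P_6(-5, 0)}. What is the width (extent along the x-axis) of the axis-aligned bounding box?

10

max x = 4, min x = -6, so width = 10.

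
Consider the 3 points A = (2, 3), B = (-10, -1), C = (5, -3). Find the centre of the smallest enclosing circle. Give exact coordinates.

Side lengths²: AB² = 160, AC² = 45, BC² = 229.
Since BC² = 229 ≥ 160 + 45 = 205, the angle opposite BC is not acute, so the smallest enclosing circle has BC as diameter.
Centre = midpoint of BC = (-2.5, -2), r² = 229/4 = 57.25.
Centre = (-2.5, -2).

(-2.5, -2)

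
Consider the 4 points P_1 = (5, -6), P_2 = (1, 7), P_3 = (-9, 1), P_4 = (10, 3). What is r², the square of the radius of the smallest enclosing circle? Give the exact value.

A smallest enclosing disk is always determined by at most three of the input points on its boundary.
The farthest pair is P_3–P_4 with squared distance 365. The circle on this segment as diameter has centre (0.5, 2) and r² = 365/4 = 91.25.
Check P_1: distance² to centre = 84.25 ≤ 91.25, so it lies inside.
All remaining points lie in this disk, and no smaller disk contains both endpoints, so this is the minimum enclosing circle.

91.25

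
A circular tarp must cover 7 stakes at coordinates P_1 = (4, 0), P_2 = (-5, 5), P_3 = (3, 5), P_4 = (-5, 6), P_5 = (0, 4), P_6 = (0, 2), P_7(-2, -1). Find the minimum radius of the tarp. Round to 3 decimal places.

A smallest enclosing disk is always determined by at most three of the input points on its boundary.
The farthest pair is P_1–P_4 with squared distance 117. The circle on this segment as diameter has centre (-0.5, 3) and r² = 117/4 = 29.25.
Check P_2: distance² to centre = 24.25 ≤ 29.25, so it lies inside.
All remaining points lie in this disk, and no smaller disk contains both endpoints, so this is the minimum enclosing circle.
r = √(29.25) ≈ 5.408.

5.408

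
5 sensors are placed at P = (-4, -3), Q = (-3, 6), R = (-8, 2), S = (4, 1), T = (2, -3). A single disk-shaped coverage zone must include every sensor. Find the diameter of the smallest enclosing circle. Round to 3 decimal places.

The minimum enclosing circle of a finite set is fixed by two of the points (as a diameter) or three (as a circumcircle).
The farthest pair is R–S with squared distance 145. The circle on this segment as diameter has centre (-2, 1.5) and r² = 145/4 = 36.25.
Check P: distance² to centre = 24.25 ≤ 36.25, so it lies inside.
All remaining points lie in this disk, and no smaller disk contains both endpoints, so this is the minimum enclosing circle.
Diameter = 2r = 2√(36.25) ≈ 12.042.

12.042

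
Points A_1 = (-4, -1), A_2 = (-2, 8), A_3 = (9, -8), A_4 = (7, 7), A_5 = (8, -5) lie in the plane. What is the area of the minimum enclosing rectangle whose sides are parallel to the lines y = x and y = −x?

256.5

In coordinates u = x + y, v = x − y the rectangle is axis-aligned; the map (x,y)→(u,v) scales areas by 2.
u-values: -5, 6, 1, 14, 3; range = 14 − (-5) = 19.
v-values: -3, -10, 17, 0, 13; range = 17 − (-10) = 27.
Area = (19 × 27) / 2 = 256.5.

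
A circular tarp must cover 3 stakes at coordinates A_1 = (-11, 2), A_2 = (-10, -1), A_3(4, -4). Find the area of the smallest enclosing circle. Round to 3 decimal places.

204.989

Side lengths²: A_1A_2² = 10, A_1A_3² = 261, A_2A_3² = 205.
Since A_1A_3² = 261 ≥ 205 + 10 = 215, the angle opposite A_1A_3 is not acute, so the smallest enclosing circle has A_1A_3 as diameter.
Centre = midpoint of A_1A_3 = (-3.5, -1), r² = 261/4 = 65.25.
Area = π·r² = π·65.25 ≈ 204.989.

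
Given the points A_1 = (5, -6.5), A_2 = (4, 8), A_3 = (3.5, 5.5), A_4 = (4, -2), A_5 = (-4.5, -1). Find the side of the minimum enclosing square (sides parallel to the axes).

The bounding box has width 9.5 and height 14.5.
An axis-aligned square enclosing the set must have side ≥ max(width, height).
So the minimum side is max(9.5, 14.5) = 14.5.

14.5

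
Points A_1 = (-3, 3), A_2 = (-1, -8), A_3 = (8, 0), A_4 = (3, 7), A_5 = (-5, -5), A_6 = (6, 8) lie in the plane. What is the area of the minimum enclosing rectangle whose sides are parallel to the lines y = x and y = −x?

In coordinates u = x + y, v = x − y the rectangle is axis-aligned; the map (x,y)→(u,v) scales areas by 2.
u-values: 0, -9, 8, 10, -10, 14; range = 14 − (-10) = 24.
v-values: -6, 7, 8, -4, 0, -2; range = 8 − (-6) = 14.
Area = (24 × 14) / 2 = 168.

168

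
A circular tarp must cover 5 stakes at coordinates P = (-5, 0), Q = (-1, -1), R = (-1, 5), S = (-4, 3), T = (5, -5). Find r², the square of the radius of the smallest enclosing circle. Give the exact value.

A smallest enclosing disk is always determined by at most three of the input points on its boundary.
The minimum enclosing circle is determined by three boundary points: R, S, T.
Their circumcentre is (29/42, -11/14) with r² = 32045/882.
The farthest remaining point P is at distance² 29105/882 ≤ 32045/882.

32045/882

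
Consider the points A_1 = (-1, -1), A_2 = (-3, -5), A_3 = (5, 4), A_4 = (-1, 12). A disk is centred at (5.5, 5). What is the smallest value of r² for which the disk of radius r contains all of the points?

The required radius is the distance from (5.5, 5) to the farthest point.
Squared distances: 78.25, 172.25, 1.25, 91.25.
Maximum is 172.25, attained at A_2.

172.25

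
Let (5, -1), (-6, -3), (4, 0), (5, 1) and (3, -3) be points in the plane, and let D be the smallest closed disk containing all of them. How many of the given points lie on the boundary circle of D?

By Welzl's lemma the MEC is supported by two points (diametrically opposite) or three points (on a circumcircle).
The farthest pair is (-6, -3)–(5, 1) with squared distance 137. The circle on this segment as diameter has centre (-0.5, -1) and r² = 137/4 = 34.25.
Check (5, -1): distance² to centre = 30.25 ≤ 34.25, so it lies inside.
All remaining points lie in this disk, and no smaller disk contains both endpoints, so this is the minimum enclosing circle.
The points at distance exactly r from the centre are (-6, -3), (5, 1) — 2 points.

2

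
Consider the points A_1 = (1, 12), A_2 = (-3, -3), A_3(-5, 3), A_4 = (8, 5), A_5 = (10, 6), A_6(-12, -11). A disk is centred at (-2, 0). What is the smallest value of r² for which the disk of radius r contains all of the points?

The required radius is the distance from (-2, 0) to the farthest point.
Squared distances: 153, 10, 18, 125, 180, 221.
Maximum is 221, attained at A_6.

221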